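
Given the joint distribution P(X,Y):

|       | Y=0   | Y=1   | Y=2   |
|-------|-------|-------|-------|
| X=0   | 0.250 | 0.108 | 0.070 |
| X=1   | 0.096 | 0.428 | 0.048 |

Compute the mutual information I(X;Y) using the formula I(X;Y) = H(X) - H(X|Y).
0.1866 bits

I(X;Y) = H(X) - H(X|Y)

Marginal of X (row sums):
  P(X=0) = 0.250 + 0.108 + 0.070 = 0.428
  P(X=1) = 0.096 + 0.428 + 0.048 = 0.572
H(X) = -[0.428·log₂(0.428) + 0.572·log₂(0.572)]
  = 0.5240 + 0.4610 = 0.9850 bits

Marginal of Y (column sums):
  P(Y=0) = 0.250 + 0.096 = 0.346
  P(Y=1) = 0.108 + 0.428 = 0.536
  P(Y=2) = 0.070 + 0.048 = 0.118
H(X|Y) = Σ_y P(y)·H(X|Y=y):
  Y=0: P(Y=0) = 0.346, P(X|Y=0) = (125/173, 48/173) → H(X|Y=0) = 0.8520
  Y=1: P(Y=1) = 0.536, P(X|Y=1) = (27/134, 107/134) → H(X|Y=1) = 0.7249
  Y=2: P(Y=2) = 0.118, P(X|Y=2) = (35/59, 24/59) → H(X|Y=2) = 0.9748
H(X|Y) = 0.346·0.8520 + 0.536·0.7249 + 0.118·0.9748 = 0.7984 bits

I(X;Y) = H(X) - H(X|Y) = 0.9850 - 0.7984 = 0.1866 bits

Cross-check via I(X;Y) = H(X) + H(Y) - H(X,Y): computing H(Y) from the column sums and H(X,Y) from the 6 cells in the same way gives H(Y) = 1.3758 bits and H(X,Y) = 2.1742 bits, so
I(X;Y) = 0.9850 + 1.3758 - 2.1742 = 0.1866 bits ✓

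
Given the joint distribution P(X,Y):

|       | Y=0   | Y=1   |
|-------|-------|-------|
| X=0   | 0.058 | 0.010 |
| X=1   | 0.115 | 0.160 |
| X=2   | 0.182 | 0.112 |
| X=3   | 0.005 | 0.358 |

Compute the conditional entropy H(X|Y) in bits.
1.5137 bits

H(X|Y) = H(X,Y) - H(Y)

H(X,Y) = -Σ_{x,y} P(x,y) log₂ P(x,y). Per-cell terms -P(x,y)·log₂P(x,y):
  X=0: 0.23825, 0.06644
  X=1: 0.35883, 0.42302
  X=2: 0.44735, 0.35374
  X=3: 0.03822, 0.53054
Sum of the 8 terms: H(X,Y) = 2.4564 bits

Marginal of Y (column sums):
  P(Y=0) = 0.058 + 0.115 + 0.182 + 0.005 = 0.360
  P(Y=1) = 0.010 + 0.160 + 0.112 + 0.358 = 0.640
H(Y) = -[0.360·log₂(0.360) + 0.640·log₂(0.640)]
  = 0.53062 + 0.41207 = 0.9427 bits

H(X|Y) = H(X,Y) - H(Y) = 2.4564 - 0.9427 = 1.5137 bits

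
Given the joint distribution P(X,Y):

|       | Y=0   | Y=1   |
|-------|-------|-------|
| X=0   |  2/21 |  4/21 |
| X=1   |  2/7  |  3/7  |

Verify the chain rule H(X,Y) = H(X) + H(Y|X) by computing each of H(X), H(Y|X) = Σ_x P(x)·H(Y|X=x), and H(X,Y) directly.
H(X) = 0.8631 bits, H(Y|X) = 0.9559 bits, H(X,Y) = 1.8190 bits

Marginal of X (row sums):
  P(X=0) = 2/21 + 4/21 = 2/7
  P(X=1) = 2/7 + 3/7 = 5/7
H(X) = -[(2/7)·log₂(2/7) + (5/7)·log₂(5/7)]
  = 0.51639 + 0.34673 = 0.8631 bits

H(Y|X) = Σ_x P(x)·H(Y|X=x):
  X=0: P(X=0) = 2/7, P(Y|X=0) = (1/3, 2/3) → H(Y|X=0) = 0.91830
  X=1: P(X=1) = 5/7, P(Y|X=1) = (2/5, 3/5) → H(Y|X=1) = 0.97095
H(Y|X) = (2/7)·0.91830 + (5/7)·0.97095 = 0.9559 bits

H(X,Y) = -Σ_{x,y} P(x,y) log₂ P(x,y). Per-cell terms -P(x,y)·log₂P(x,y):
  X=0: 0.32308, 0.45568
  X=1: 0.51639, 0.52388
Sum of the 4 terms: H(X,Y) = 1.8190 bits

Chain rule check:
  H(X) + H(Y|X) = 0.8631 + 0.9559 = 1.8190 bits
  H(X,Y) = 1.8190 bits
✓ Chain rule verified.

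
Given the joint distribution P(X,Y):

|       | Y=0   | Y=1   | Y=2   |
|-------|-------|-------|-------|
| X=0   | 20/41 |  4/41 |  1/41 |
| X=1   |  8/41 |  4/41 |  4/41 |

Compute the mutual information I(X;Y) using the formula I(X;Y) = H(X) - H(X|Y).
0.0923 bits

I(X;Y) = H(X) - H(X|Y)

Marginal of X (row sums):
  P(X=0) = 20/41 + 4/41 + 1/41 = 25/41
  P(X=1) = 8/41 + 4/41 + 4/41 = 16/41
H(X) = -[(25/41)·log₂(25/41) + (16/41)·log₂(16/41)]
  = 0.4351804 + 0.5297764 = 0.964957 bits

Marginal of Y (column sums):
  P(Y=0) = 20/41 + 8/41 = 28/41
  P(Y=1) = 4/41 + 4/41 = 8/41
  P(Y=2) = 1/41 + 4/41 = 5/41
H(X|Y) = Σ_y P(y)·H(X|Y=y):
  Y=0: P(Y=0) = 28/41, P(X|Y=0) = (5/7, 2/7) → H(X|Y=0) = 0.8631206
  Y=1: P(Y=1) = 8/41, P(X|Y=1) = (1/2, 1/2) → H(X|Y=1) = 1.0000000
  Y=2: P(Y=2) = 5/41, P(X|Y=2) = (1/5, 4/5) → H(X|Y=2) = 0.7219281
H(X|Y) = (28/41)·0.8631206 + (8/41)·1.0000000 + (5/41)·0.7219281 = 0.872610 bits

I(X;Y) = H(X) - H(X|Y) = 0.964957 - 0.872610 = 0.0923 bits

Cross-check via I(X;Y) = H(X) + H(Y) - H(X,Y): computing H(Y) from the column sums and H(X,Y) from the 6 cells in the same way gives H(Y) = 1.205953 bits and H(X,Y) = 2.078563 bits, so
I(X;Y) = 0.964957 + 1.205953 - 2.078563 = 0.0923 bits ✓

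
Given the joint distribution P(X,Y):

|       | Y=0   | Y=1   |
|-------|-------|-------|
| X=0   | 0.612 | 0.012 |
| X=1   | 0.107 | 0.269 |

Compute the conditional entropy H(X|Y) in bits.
0.5079 bits

H(X|Y) = H(X,Y) - H(Y)

H(X,Y) = -Σ_{x,y} P(x,y) log₂ P(x,y). Per-cell terms -P(x,y)·log₂P(x,y):
  X=0: 0.4335, 0.0766
  X=1: 0.3450, 0.5096
Sum of the 4 terms: H(X,Y) = 1.3647 bits

Marginal of Y (column sums):
  P(Y=0) = 0.612 + 0.107 = 0.719
  P(Y=1) = 0.012 + 0.269 = 0.281
H(Y) = -[0.719·log₂(0.719) + 0.281·log₂(0.281)]
  = 0.3422 + 0.5146 = 0.8568 bits

H(X|Y) = H(X,Y) - H(Y) = 1.3647 - 0.8568 = 0.5079 bits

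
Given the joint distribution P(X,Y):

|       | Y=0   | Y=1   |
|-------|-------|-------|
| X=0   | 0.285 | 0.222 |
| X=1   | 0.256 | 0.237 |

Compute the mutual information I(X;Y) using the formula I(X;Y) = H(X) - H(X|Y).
0.0013 bits

I(X;Y) = H(X) - H(X|Y)

Marginal of X (row sums):
  P(X=0) = 0.285 + 0.222 = 0.507
  P(X=1) = 0.256 + 0.237 = 0.493
H(X) = -[0.507·log₂(0.507) + 0.493·log₂(0.493)]
  = 0.496831 + 0.503028 = 0.99986 bits

Marginal of Y (column sums):
  P(Y=0) = 0.285 + 0.256 = 0.541
  P(Y=1) = 0.222 + 0.237 = 0.459
H(X|Y) = Σ_y P(y)·H(X|Y=y):
  Y=0: P(Y=0) = 0.541, P(X|Y=0) = (285/541, 256/541) → H(X|Y=0) = 0.997926
  Y=1: P(Y=1) = 0.459, P(X|Y=1) = (74/153, 79/153) → H(X|Y=1) = 0.999229
H(X|Y) = 0.541·0.997926 + 0.459·0.999229 = 0.99852 bits

I(X;Y) = H(X) - H(X|Y) = 0.99986 - 0.99852 = 0.0013 bits

Cross-check via I(X;Y) = H(X) + H(Y) - H(X,Y): computing H(Y) from the column sums and H(X,Y) from the 4 cells in the same way gives H(Y) = 0.99514 bits and H(X,Y) = 1.99367 bits, so
I(X;Y) = 0.99986 + 0.99514 - 1.99367 = 0.0013 bits ✓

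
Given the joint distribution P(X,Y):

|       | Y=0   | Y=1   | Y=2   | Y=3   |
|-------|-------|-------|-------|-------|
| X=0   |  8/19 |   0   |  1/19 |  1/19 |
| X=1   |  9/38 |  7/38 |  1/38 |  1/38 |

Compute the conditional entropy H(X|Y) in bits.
0.7652 bits

H(X|Y) = H(X,Y) - H(Y)

H(X,Y) = -Σ_{x,y} P(x,y) log₂ P(x,y). Per-cell terms -P(x,y)·log₂P(x,y):
  X=0: 0.52544, 0.00000, 0.22358, 0.22358
  X=1: 0.49216, 0.44958, 0.13810, 0.13810
  (cells with P = 0 contribute 0)
Sum of the 8 terms: H(X,Y) = 2.19054 bits

Marginal of Y (column sums):
  P(Y=0) = 8/19 + 9/38 = 25/38
  P(Y=1) = 0 + 7/38 = 7/38
  P(Y=2) = 1/19 + 1/38 = 3/38
  P(Y=3) = 1/19 + 1/38 = 3/38
H(Y) = -[(25/38)·log₂(25/38) + (7/38)·log₂(7/38) + (3/38)·log₂(3/38) + (3/38)·log₂(3/38)]
  = 0.39742 + 0.44958 + 0.28918 + 0.28918 = 1.42536 bits

H(X|Y) = H(X,Y) - H(Y) = 2.19054 - 1.42536 = 0.7652 bits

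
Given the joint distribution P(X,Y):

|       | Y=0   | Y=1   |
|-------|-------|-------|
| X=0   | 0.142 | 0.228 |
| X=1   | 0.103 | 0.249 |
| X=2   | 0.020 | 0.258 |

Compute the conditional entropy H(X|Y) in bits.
1.5063 bits

H(X|Y) = H(X,Y) - H(Y)

H(X,Y) = -Σ_{x,y} P(x,y) log₂ P(x,y). Per-cell terms -P(x,y)·log₂P(x,y):
  X=0: 0.399877, 0.486300
  X=1: 0.337766, 0.499440
  X=2: 0.112877, 0.504276
Sum of the 6 terms: H(X,Y) = 2.34054 bits

Marginal of Y (column sums):
  P(Y=0) = 0.142 + 0.103 + 0.020 = 0.265
  P(Y=1) = 0.228 + 0.249 + 0.258 = 0.735
H(Y) = -[0.265·log₂(0.265) + 0.735·log₂(0.735)]
  = 0.507723 + 0.326475 = 0.83420 bits

H(X|Y) = H(X,Y) - H(Y) = 2.34054 - 0.83420 = 1.5063 bits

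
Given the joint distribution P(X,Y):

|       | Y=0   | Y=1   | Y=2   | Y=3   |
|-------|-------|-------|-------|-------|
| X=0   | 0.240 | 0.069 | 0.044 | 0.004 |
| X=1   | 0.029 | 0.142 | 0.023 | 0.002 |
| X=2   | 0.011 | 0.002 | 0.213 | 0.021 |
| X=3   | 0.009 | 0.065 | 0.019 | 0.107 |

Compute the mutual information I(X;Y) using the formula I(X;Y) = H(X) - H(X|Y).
0.7599 bits

I(X;Y) = H(X) - H(X|Y)

Marginal of X (row sums):
  P(X=0) = 0.240 + 0.069 + 0.044 + 0.004 = 0.357
  P(X=1) = 0.029 + 0.142 + 0.023 + 0.002 = 0.196
  P(X=2) = 0.011 + 0.002 + 0.213 + 0.021 = 0.247
  P(X=3) = 0.009 + 0.065 + 0.019 + 0.107 = 0.200
H(X) = -[0.357·log₂(0.357) + 0.196·log₂(0.196) + 0.247·log₂(0.247) + 0.200·log₂(0.200)]
  = 0.5305 + 0.4608 + 0.4983 + 0.4644 = 1.9540 bits

Marginal of Y (column sums):
  P(Y=0) = 0.240 + 0.029 + 0.011 + 0.009 = 0.289
  P(Y=1) = 0.069 + 0.142 + 0.002 + 0.065 = 0.278
  P(Y=2) = 0.044 + 0.023 + 0.213 + 0.019 = 0.299
  P(Y=3) = 0.004 + 0.002 + 0.021 + 0.107 = 0.134
H(X|Y) = Σ_y P(y)·H(X|Y=y):
  Y=0: P(Y=0) = 0.289, P(X|Y=0) = (240/289, 29/289, 11/289, 9/289) → H(X|Y=0) = 0.8908
  Y=1: P(Y=1) = 0.278, P(X|Y=1) = (69/278, 71/139, 1/139, 65/278) → H(X|Y=1) = 1.5355
  Y=2: P(Y=2) = 0.299, P(X|Y=2) = (44/299, 1/13, 213/299, 19/299) → H(X|Y=2) = 1.2927
  Y=3: P(Y=3) = 0.134, P(X|Y=3) = (2/67, 1/67, 21/134, 107/134) → H(X|Y=3) = 0.9200
H(X|Y) = 0.289·0.8908 + 0.278·1.5355 + 0.299·1.2927 + 0.134·0.9200 = 1.1941 bits

I(X;Y) = H(X) - H(X|Y) = 1.9540 - 1.1941 = 0.7599 bits

Cross-check via I(X;Y) = H(X) + H(Y) - H(X,Y): computing H(Y) from the column sums and H(X,Y) from the 16 cells in the same way gives H(Y) = 1.9403 bits and H(X,Y) = 3.1344 bits, so
I(X;Y) = 1.9540 + 1.9403 - 3.1344 = 0.7599 bits ✓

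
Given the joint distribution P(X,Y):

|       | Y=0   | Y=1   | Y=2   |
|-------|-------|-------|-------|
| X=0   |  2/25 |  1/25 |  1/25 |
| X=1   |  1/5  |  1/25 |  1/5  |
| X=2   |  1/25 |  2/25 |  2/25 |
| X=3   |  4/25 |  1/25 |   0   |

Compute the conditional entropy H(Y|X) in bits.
1.2821 bits

H(Y|X) = H(X,Y) - H(X)

H(X,Y) = -Σ_{x,y} P(x,y) log₂ P(x,y). Per-cell terms -P(x,y)·log₂P(x,y):
  X=0: 0.291508, 0.185754, 0.185754
  X=1: 0.464386, 0.185754, 0.464386
  X=2: 0.185754, 0.291508, 0.291508
  X=3: 0.423017, 0.185754, 0.000000
  (cells with P = 0 contribute 0)
Sum of the 12 terms: H(X,Y) = 3.15508 bits

Marginal of X (row sums):
  P(X=0) = 2/25 + 1/25 + 1/25 = 4/25
  P(X=1) = 1/5 + 1/25 + 1/5 = 11/25
  P(X=2) = 1/25 + 2/25 + 2/25 = 1/5
  P(X=3) = 4/25 + 1/25 + 0 = 1/5
H(X) = -[(4/25)·log₂(4/25) + (11/25)·log₂(11/25) + (1/5)·log₂(1/5) + (1/5)·log₂(1/5)]
  = 0.423017 + 0.521147 + 0.464386 + 0.464386 = 1.87294 bits

H(Y|X) = H(X,Y) - H(X) = 3.15508 - 1.87294 = 1.2821 bits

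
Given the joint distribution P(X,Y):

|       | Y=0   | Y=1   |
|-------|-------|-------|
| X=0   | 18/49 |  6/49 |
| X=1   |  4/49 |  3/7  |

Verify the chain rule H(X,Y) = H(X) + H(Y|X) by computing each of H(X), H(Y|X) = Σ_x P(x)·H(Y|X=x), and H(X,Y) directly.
H(X) = 0.9997 bits, H(Y|X) = 0.7210 bits, H(X,Y) = 1.7207 bits

Marginal of X (row sums):
  P(X=0) = 18/49 + 6/49 = 24/49
  P(X=1) = 4/49 + 3/7 = 25/49
H(X) = -[(24/49)·log₂(24/49) + (25/49)·log₂(25/49)]
  = 0.5044 + 0.4953 = 0.9997 bits

H(Y|X) = Σ_x P(x)·H(Y|X=x):
  X=0: P(X=0) = 24/49, P(Y|X=0) = (3/4, 1/4) → H(Y|X=0) = 0.8113
  X=1: P(X=1) = 25/49, P(Y|X=1) = (4/25, 21/25) → H(Y|X=1) = 0.6343
H(Y|X) = (24/49)·0.8113 + (25/49)·0.6343 = 0.7210 bits

H(X,Y) = -Σ_{x,y} P(x,y) log₂ P(x,y). Per-cell terms -P(x,y)·log₂P(x,y):
  X=0: 0.5307, 0.3710
  X=1: 0.2951, 0.5239
Sum of the 4 terms: H(X,Y) = 1.7207 bits

Chain rule check:
  H(X) + H(Y|X) = 0.9997 + 0.7210 = 1.7207 bits
  H(X,Y) = 1.7207 bits
✓ Chain rule verified.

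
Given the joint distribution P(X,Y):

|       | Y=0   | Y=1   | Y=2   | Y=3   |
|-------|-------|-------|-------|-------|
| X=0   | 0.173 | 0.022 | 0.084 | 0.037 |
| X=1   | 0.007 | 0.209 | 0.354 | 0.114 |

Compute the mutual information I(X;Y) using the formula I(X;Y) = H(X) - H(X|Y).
0.3223 bits

I(X;Y) = H(X) - H(X|Y)

Marginal of X (row sums):
  P(X=0) = 0.173 + 0.022 + 0.084 + 0.037 = 0.316
  P(X=1) = 0.007 + 0.209 + 0.354 + 0.114 = 0.684
H(X) = -[0.316·log₂(0.316) + 0.684·log₂(0.684)]
  = 0.5252 + 0.3748 = 0.9000 bits

Marginal of Y (column sums):
  P(Y=0) = 0.173 + 0.007 = 0.180
  P(Y=1) = 0.022 + 0.209 = 0.231
  P(Y=2) = 0.084 + 0.354 = 0.438
  P(Y=3) = 0.037 + 0.114 = 0.151
H(X|Y) = Σ_y P(y)·H(X|Y=y):
  Y=0: P(Y=0) = 0.180, P(X|Y=0) = (173/180, 7/180) → H(X|Y=0) = 0.2372
  Y=1: P(Y=1) = 0.231, P(X|Y=1) = (2/21, 19/21) → H(X|Y=1) = 0.4537
  Y=2: P(Y=2) = 0.438, P(X|Y=2) = (14/73, 59/73) → H(X|Y=2) = 0.7052
  Y=3: P(Y=3) = 0.151, P(X|Y=3) = (37/151, 114/151) → H(X|Y=3) = 0.8033
H(X|Y) = 0.180·0.2372 + 0.231·0.4537 + 0.438·0.7052 + 0.151·0.8033 = 0.5777 bits

I(X;Y) = H(X) - H(X|Y) = 0.9000 - 0.5777 = 0.3223 bits

Cross-check via I(X;Y) = H(X) + H(Y) - H(X,Y): computing H(Y) from the column sums and H(X,Y) from the 8 cells in the same way gives H(Y) = 1.8671 bits and H(X,Y) = 2.4448 bits, so
I(X;Y) = 0.9000 + 1.8671 - 2.4448 = 0.3223 bits ✓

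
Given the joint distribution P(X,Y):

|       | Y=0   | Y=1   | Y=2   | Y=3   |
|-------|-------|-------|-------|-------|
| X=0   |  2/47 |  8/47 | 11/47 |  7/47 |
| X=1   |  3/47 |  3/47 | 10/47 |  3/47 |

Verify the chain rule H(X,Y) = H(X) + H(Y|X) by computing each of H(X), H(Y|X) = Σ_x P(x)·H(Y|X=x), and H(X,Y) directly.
H(X) = 0.9734 bits, H(Y|X) = 1.7899 bits, H(X,Y) = 2.7633 bits

Marginal of X (row sums):
  P(X=0) = 2/47 + 8/47 + 11/47 + 7/47 = 28/47
  P(X=1) = 3/47 + 3/47 + 10/47 + 3/47 = 19/47
H(X) = -[(28/47)·log₂(28/47) + (19/47)·log₂(19/47)]
  = 0.44516 + 0.52822 = 0.9734 bits

H(Y|X) = Σ_x P(x)·H(Y|X=x):
  X=0: P(X=0) = 28/47, P(Y|X=0) = (1/14, 2/7, 11/28, 1/4) → H(Y|X=0) = 1.81788
  X=1: P(X=1) = 19/47, P(Y|X=1) = (3/19, 3/19, 10/19, 3/19) → H(Y|X=1) = 1.74877
H(Y|X) = (28/47)·1.81788 + (19/47)·1.74877 = 1.7899 bits

H(X,Y) = -Σ_{x,y} P(x,y) log₂ P(x,y). Per-cell terms -P(x,y)·log₂P(x,y):
  X=0: 0.19381, 0.43482, 0.49036, 0.40916
  X=1: 0.25338, 0.25338, 0.47503, 0.25338
Sum of the 8 terms: H(X,Y) = 2.7633 bits

Chain rule check:
  H(X) + H(Y|X) = 0.9734 + 1.7899 = 2.7633 bits
  H(X,Y) = 2.7633 bits
✓ Chain rule verified.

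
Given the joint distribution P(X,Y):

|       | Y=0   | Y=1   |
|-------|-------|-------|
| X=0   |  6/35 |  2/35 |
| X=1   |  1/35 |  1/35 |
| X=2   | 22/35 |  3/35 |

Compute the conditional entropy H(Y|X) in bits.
0.6207 bits

H(Y|X) = H(X,Y) - H(X)

H(X,Y) = -Σ_{x,y} P(x,y) log₂ P(x,y). Per-cell terms -P(x,y)·log₂P(x,y):
  X=0: 0.43617, 0.23596
  X=1: 0.14655, 0.14655
  X=2: 0.42105, 0.30380
Sum of the 6 terms: H(X,Y) = 1.6901 bits

Marginal of X (row sums):
  P(X=0) = 6/35 + 2/35 = 8/35
  P(X=1) = 1/35 + 1/35 = 2/35
  P(X=2) = 22/35 + 3/35 = 5/7
H(X) = -[(8/35)·log₂(8/35) + (2/35)·log₂(2/35) + (5/7)·log₂(5/7)]
  = 0.48669 + 0.23596 + 0.34673 = 1.0694 bits

H(Y|X) = H(X,Y) - H(X) = 1.6901 - 1.0694 = 0.6207 bits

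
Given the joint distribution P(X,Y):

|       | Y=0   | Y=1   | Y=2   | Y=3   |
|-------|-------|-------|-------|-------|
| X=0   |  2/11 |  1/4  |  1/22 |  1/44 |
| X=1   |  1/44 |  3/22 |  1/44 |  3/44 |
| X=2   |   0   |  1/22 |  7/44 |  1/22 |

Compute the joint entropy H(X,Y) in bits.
3.0056 bits

H(X,Y) = -Σ_{x,y} P(x,y) log₂ P(x,y). Per-cell terms -P(x,y)·log₂P(x,y):
  X=0: 0.44717, 0.50000, 0.20270, 0.12408
  X=1: 0.12408, 0.39197, 0.12408, 0.26417
  X=2: 0.00000, 0.20270, 0.42192, 0.20270
  (cells with P = 0 contribute 0)
Sum of the 12 terms: H(X,Y) = 3.0056 bits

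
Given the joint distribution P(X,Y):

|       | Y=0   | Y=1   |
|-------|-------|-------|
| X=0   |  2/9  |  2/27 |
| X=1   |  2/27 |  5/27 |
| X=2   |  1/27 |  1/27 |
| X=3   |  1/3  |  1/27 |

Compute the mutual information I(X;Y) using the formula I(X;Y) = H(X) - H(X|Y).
0.2064 bits

I(X;Y) = H(X) - H(X|Y)

Marginal of X (row sums):
  P(X=0) = 2/9 + 2/27 = 8/27
  P(X=1) = 2/27 + 5/27 = 7/27
  P(X=2) = 1/27 + 1/27 = 2/27
  P(X=3) = 1/3 + 1/27 = 10/27
H(X) = -[(8/27)·log₂(8/27) + (7/27)·log₂(7/27) + (2/27)·log₂(2/27) + (10/27)·log₂(10/27)]
  = 0.519967 + 0.504916 + 0.278140 + 0.530726 = 1.83375 bits

Marginal of Y (column sums):
  P(Y=0) = 2/9 + 2/27 + 1/27 + 1/3 = 2/3
  P(Y=1) = 2/27 + 5/27 + 1/27 + 1/27 = 1/3
H(X|Y) = Σ_y P(y)·H(X|Y=y):
  Y=0: P(Y=0) = 2/3, P(X|Y=0) = (1/3, 1/9, 1/18, 1/2) → H(X|Y=0) = 1.612197
  Y=1: P(Y=1) = 1/3, P(X|Y=1) = (2/9, 5/9, 1/9, 1/9) → H(X|Y=1) = 1.657743
H(X|Y) = (2/3)·1.612197 + (1/3)·1.657743 = 1.62738 bits

I(X;Y) = H(X) - H(X|Y) = 1.83375 - 1.62738 = 0.2064 bits

Cross-check via I(X;Y) = H(X) + H(Y) - H(X,Y): computing H(Y) from the column sums and H(X,Y) from the 8 cells in the same way gives H(Y) = 0.91830 bits and H(X,Y) = 2.54567 bits, so
I(X;Y) = 1.83375 + 0.91830 - 2.54567 = 0.2064 bits ✓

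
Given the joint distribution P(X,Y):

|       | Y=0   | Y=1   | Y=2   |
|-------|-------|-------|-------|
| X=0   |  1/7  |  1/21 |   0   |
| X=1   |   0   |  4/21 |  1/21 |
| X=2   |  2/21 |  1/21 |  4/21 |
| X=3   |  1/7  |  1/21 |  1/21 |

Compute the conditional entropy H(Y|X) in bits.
1.1124 bits

H(Y|X) = H(X,Y) - H(X)

H(X,Y) = -Σ_{x,y} P(x,y) log₂ P(x,y). Per-cell terms -P(x,y)·log₂P(x,y):
  X=0: 0.40105, 0.20916, 0.00000
  X=1: 0.00000, 0.45568, 0.20916
  X=2: 0.32308, 0.20916, 0.45568
  X=3: 0.40105, 0.20916, 0.20916
  (cells with P = 0 contribute 0)
Sum of the 12 terms: H(X,Y) = 3.0823 bits

Marginal of X (row sums):
  P(X=0) = 1/7 + 1/21 + 0 = 4/21
  P(X=1) = 0 + 4/21 + 1/21 = 5/21
  P(X=2) = 2/21 + 1/21 + 4/21 = 1/3
  P(X=3) = 1/7 + 1/21 + 1/21 = 5/21
H(X) = -[(4/21)·log₂(4/21) + (5/21)·log₂(5/21) + (1/3)·log₂(1/3) + (5/21)·log₂(5/21)]
  = 0.45568 + 0.49295 + 0.52832 + 0.49295 = 1.9699 bits

H(Y|X) = H(X,Y) - H(X) = 3.0823 - 1.9699 = 1.1124 bits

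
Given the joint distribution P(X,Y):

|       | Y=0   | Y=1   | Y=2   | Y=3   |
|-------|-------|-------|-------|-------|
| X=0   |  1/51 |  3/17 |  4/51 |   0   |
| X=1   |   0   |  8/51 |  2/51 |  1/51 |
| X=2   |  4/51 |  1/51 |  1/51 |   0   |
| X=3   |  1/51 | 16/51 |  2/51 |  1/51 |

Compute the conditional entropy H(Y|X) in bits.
1.1132 bits

H(Y|X) = H(X,Y) - H(X)

H(X,Y) = -Σ_{x,y} P(x,y) log₂ P(x,y). Per-cell terms -P(x,y)·log₂P(x,y):
  X=0: 0.1112240, 0.4416177, 0.2880334, 0.0000000
  X=1: 0.0000000, 0.4192040, 0.1832324, 0.1112240
  X=2: 0.2880334, 0.1112240, 0.1112240, 0.0000000
  X=3: 0.1112240, 0.5246825, 0.1832324, 0.1112240
  (cells with P = 0 contribute 0)
Sum of the 16 terms: H(X,Y) = 2.9953798 bits

Marginal of X (row sums):
  P(X=0) = 1/51 + 3/17 + 4/51 + 0 = 14/51
  P(X=1) = 0 + 8/51 + 2/51 + 1/51 = 11/51
  P(X=2) = 4/51 + 1/51 + 1/51 + 0 = 2/17
  P(X=3) = 1/51 + 16/51 + 2/51 + 1/51 = 20/51
H(X) = -[(14/51)·log₂(14/51) + (11/51)·log₂(11/51) + (2/17)·log₂(2/17) + (20/51)·log₂(20/51)]
  = 0.5119801 + 0.4773124 + 0.3632309 + 0.5296068 = 1.8821302 bits

H(Y|X) = H(X,Y) - H(X) = 2.9953798 - 1.8821302 = 1.1132 bits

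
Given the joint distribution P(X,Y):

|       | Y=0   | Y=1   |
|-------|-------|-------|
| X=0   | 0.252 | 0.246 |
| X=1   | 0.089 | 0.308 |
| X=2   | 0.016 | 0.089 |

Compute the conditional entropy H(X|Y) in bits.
1.2986 bits

H(X|Y) = H(X,Y) - H(Y)

H(X,Y) = -Σ_{x,y} P(x,y) log₂ P(x,y). Per-cell terms -P(x,y)·log₂P(x,y):
  X=0: 0.5011, 0.4977
  X=1: 0.3106, 0.5233
  X=2: 0.0955, 0.3106
Sum of the 6 terms: H(X,Y) = 2.2388 bits

Marginal of Y (column sums):
  P(Y=0) = 0.252 + 0.089 + 0.016 = 0.357
  P(Y=1) = 0.246 + 0.308 + 0.089 = 0.643
H(Y) = -[0.357·log₂(0.357) + 0.643·log₂(0.643)]
  = 0.5305 + 0.4097 = 0.9402 bits

H(X|Y) = H(X,Y) - H(Y) = 2.2388 - 0.9402 = 1.2986 bits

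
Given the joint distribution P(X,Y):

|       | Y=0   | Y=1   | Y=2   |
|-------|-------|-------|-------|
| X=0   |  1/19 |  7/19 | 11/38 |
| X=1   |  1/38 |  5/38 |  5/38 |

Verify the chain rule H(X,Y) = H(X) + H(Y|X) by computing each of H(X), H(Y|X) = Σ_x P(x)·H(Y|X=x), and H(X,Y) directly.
H(X) = 0.8680 bits, H(Y|X) = 1.3121 bits, H(X,Y) = 2.1801 bits

Marginal of X (row sums):
  P(X=0) = 1/19 + 7/19 + 11/38 = 27/38
  P(X=1) = 1/38 + 5/38 + 5/38 = 11/38
H(X) = -[(27/38)·log₂(27/38) + (11/38)·log₂(11/38)]
  = 0.3503 + 0.5177 = 0.8680 bits

H(Y|X) = Σ_x P(x)·H(Y|X=x):
  X=0: P(X=0) = 27/38, P(Y|X=0) = (2/27, 14/27, 11/27) → H(Y|X=0) = 1.2972
  X=1: P(X=1) = 11/38, P(Y|X=1) = (1/11, 5/11, 5/11) → H(Y|X=1) = 1.3486
H(Y|X) = (27/38)·1.2972 + (11/38)·1.3486 = 1.3121 bits

H(X,Y) = -Σ_{x,y} P(x,y) log₂ P(x,y). Per-cell terms -P(x,y)·log₂P(x,y):
  X=0: 0.2236, 0.5307, 0.5177
  X=1: 0.1381, 0.3850, 0.3850
Sum of the 6 terms: H(X,Y) = 2.1801 bits

Chain rule check:
  H(X) + H(Y|X) = 0.8680 + 1.3121 = 2.1801 bits
  H(X,Y) = 2.1801 bits
✓ Chain rule verified.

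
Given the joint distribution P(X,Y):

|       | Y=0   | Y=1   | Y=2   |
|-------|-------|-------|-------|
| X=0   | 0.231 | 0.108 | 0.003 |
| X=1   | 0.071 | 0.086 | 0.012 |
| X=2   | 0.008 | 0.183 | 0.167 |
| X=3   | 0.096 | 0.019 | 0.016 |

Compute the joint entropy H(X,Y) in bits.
2.9761 bits

H(X,Y) = -Σ_{x,y} P(x,y) log₂ P(x,y). Per-cell terms -P(x,y)·log₂P(x,y):
  X=0: 0.4883, 0.3468, 0.0251
  X=1: 0.2709, 0.3044, 0.0766
  X=2: 0.0557, 0.4484, 0.4312
  X=3: 0.3246, 0.1086, 0.0955
Sum of the 12 terms: H(X,Y) = 2.9761 bits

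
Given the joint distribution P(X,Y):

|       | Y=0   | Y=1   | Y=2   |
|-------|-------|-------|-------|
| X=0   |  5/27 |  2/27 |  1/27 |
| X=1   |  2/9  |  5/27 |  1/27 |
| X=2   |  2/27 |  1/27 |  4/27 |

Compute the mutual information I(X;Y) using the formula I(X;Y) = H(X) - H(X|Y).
0.1787 bits

I(X;Y) = H(X) - H(X|Y)

Marginal of X (row sums):
  P(X=0) = 5/27 + 2/27 + 1/27 = 8/27
  P(X=1) = 2/9 + 5/27 + 1/27 = 4/9
  P(X=2) = 2/27 + 1/27 + 4/27 = 7/27
H(X) = -[(8/27)·log₂(8/27) + (4/9)·log₂(4/9) + (7/27)·log₂(7/27)]
  = 0.519967 + 0.519967 + 0.504916 = 1.54485 bits

Marginal of Y (column sums):
  P(Y=0) = 5/27 + 2/9 + 2/27 = 13/27
  P(Y=1) = 2/27 + 5/27 + 1/27 = 8/27
  P(Y=2) = 1/27 + 1/27 + 4/27 = 2/9
H(X|Y) = Σ_y P(y)·H(X|Y=y):
  Y=0: P(Y=0) = 13/27, P(X|Y=0) = (5/13, 6/13, 2/13) → H(X|Y=0) = 1.460485
  Y=1: P(Y=1) = 8/27, P(X|Y=1) = (1/4, 5/8, 1/8) → H(X|Y=1) = 1.298795
  Y=2: P(Y=2) = 2/9, P(X|Y=2) = (1/6, 1/6, 2/3) → H(X|Y=2) = 1.251629
H(X|Y) = (13/27)·1.460485 + (8/27)·1.298795 + (2/9)·1.251629 = 1.36616 bits

I(X;Y) = H(X) - H(X|Y) = 1.54485 - 1.36616 = 0.1787 bits

Cross-check via I(X;Y) = H(X) + H(Y) - H(X,Y): computing H(Y) from the column sums and H(X,Y) from the 9 cells in the same way gives H(Y) = 1.50987 bits and H(X,Y) = 2.87603 bits, so
I(X;Y) = 1.54485 + 1.50987 - 2.87603 = 0.1787 bits ✓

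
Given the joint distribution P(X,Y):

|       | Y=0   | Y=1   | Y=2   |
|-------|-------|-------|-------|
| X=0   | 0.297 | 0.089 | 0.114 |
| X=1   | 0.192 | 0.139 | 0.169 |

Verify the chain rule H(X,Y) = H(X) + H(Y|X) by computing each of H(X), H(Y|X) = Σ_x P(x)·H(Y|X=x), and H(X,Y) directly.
H(X) = 1.0000 bits, H(Y|X) = 1.4742 bits, H(X,Y) = 2.4742 bits

Marginal of X (row sums):
  P(X=0) = 0.297 + 0.089 + 0.114 = 0.500
  P(X=1) = 0.192 + 0.139 + 0.169 = 0.500
H(X) = -[0.500·log₂(0.500) + 0.500·log₂(0.500)]
  = 0.500000 + 0.500000 = 1.0000 bits

H(Y|X) = Σ_x P(x)·H(Y|X=x):
  X=0: P(X=0) = 0.500, P(Y|X=0) = (297/500, 89/500, 57/250) → H(Y|X=0) = 1.375899
  X=1: P(X=1) = 0.500, P(Y|X=1) = (48/125, 139/500, 169/500) → H(Y|X=1) = 1.572596
H(Y|X) = 0.500·1.375899 + 0.500·1.572596 = 1.4742 bits

H(X,Y) = -Σ_{x,y} P(x,y) log₂ P(x,y). Per-cell terms -P(x,y)·log₂P(x,y):
  X=0: 0.520185, 0.310615, 0.357150
  X=1: 0.457118, 0.395711, 0.433469
Sum of the 6 terms: H(X,Y) = 2.4742 bits

Chain rule check:
  H(X) + H(Y|X) = 1.0000 + 1.4742 = 2.4742 bits
  H(X,Y) = 2.4742 bits
✓ Chain rule verified.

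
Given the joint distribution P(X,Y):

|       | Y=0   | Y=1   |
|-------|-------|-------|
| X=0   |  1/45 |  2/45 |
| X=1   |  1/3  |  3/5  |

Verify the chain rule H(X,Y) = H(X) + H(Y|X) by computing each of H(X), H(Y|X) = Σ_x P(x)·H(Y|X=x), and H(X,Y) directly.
H(X) = 0.3534 bits, H(Y|X) = 0.9388 bits, H(X,Y) = 1.2922 bits

Marginal of X (row sums):
  P(X=0) = 1/45 + 2/45 = 1/15
  P(X=1) = 1/3 + 3/5 = 14/15
H(X) = -[(1/15)·log₂(1/15) + (14/15)·log₂(14/15)]
  = 0.26046 + 0.09290 = 0.3534 bits

H(Y|X) = Σ_x P(x)·H(Y|X=x):
  X=0: P(X=0) = 1/15, P(Y|X=0) = (1/3, 2/3) → H(Y|X=0) = 0.91830
  X=1: P(X=1) = 14/15, P(Y|X=1) = (5/14, 9/14) → H(Y|X=1) = 0.94029
H(Y|X) = (1/15)·0.91830 + (14/15)·0.94029 = 0.9388 bits

H(X,Y) = -Σ_{x,y} P(x,y) log₂ P(x,y). Per-cell terms -P(x,y)·log₂P(x,y):
  X=0: 0.12204, 0.19964
  X=1: 0.52832, 0.44218
Sum of the 4 terms: H(X,Y) = 1.2922 bits

Chain rule check:
  H(X) + H(Y|X) = 0.3534 + 0.9388 = 1.2922 bits
  H(X,Y) = 1.2922 bits
✓ Chain rule verified.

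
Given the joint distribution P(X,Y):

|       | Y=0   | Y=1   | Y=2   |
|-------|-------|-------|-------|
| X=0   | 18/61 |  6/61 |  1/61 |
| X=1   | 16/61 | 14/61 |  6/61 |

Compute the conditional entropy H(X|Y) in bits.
0.9128 bits

H(X|Y) = H(X,Y) - H(Y)

H(X,Y) = -Σ_{x,y} P(x,y) log₂ P(x,y). Per-cell terms -P(x,y)·log₂P(x,y):
  X=0: 0.519584, 0.329093, 0.097225
  X=1: 0.506423, 0.487334, 0.329093
Sum of the 6 terms: H(X,Y) = 2.26875 bits

Marginal of Y (column sums):
  P(Y=0) = 18/61 + 16/61 = 34/61
  P(Y=1) = 6/61 + 14/61 = 20/61
  P(Y=2) = 1/61 + 6/61 = 7/61
H(Y) = -[(34/61)·log₂(34/61) + (20/61)·log₂(20/61) + (7/61)·log₂(7/61)]
  = 0.470022 + 0.527478 + 0.358421 = 1.35592 bits

H(X|Y) = H(X,Y) - H(Y) = 2.26875 - 1.35592 = 0.9128 bits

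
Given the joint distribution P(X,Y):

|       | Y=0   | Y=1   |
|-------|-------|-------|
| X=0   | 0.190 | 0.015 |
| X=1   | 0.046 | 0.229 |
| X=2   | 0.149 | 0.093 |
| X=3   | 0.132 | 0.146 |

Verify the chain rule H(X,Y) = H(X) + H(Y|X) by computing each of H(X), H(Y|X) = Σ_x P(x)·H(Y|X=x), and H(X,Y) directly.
H(X) = 1.9897 bits, H(Y|X) = 0.7666 bits, H(X,Y) = 2.7563 bits

Marginal of X (row sums):
  P(X=0) = 0.190 + 0.015 = 0.205
  P(X=1) = 0.046 + 0.229 = 0.275
  P(X=2) = 0.149 + 0.093 = 0.242
  P(X=3) = 0.132 + 0.146 = 0.278
H(X) = -[0.205·log₂(0.205) + 0.275·log₂(0.275) + 0.242·log₂(0.242) + 0.278·log₂(0.278)]
  = 0.468692 + 0.512187 + 0.495355 + 0.513422 = 1.9897 bits

H(Y|X) = Σ_x P(x)·H(Y|X=x):
  X=0: P(X=0) = 0.205, P(Y|X=0) = (38/41, 3/41) → H(Y|X=0) = 0.377646
  X=1: P(X=1) = 0.275, P(Y|X=1) = (46/275, 229/275) → H(Y|X=1) = 0.651428
  X=2: P(X=2) = 0.242, P(Y|X=2) = (149/242, 93/242) → H(Y|X=2) = 0.961021
  X=3: P(X=3) = 0.278, P(Y|X=3) = (66/139, 73/139) → H(Y|X=3) = 0.998170
H(Y|X) = 0.205·0.377646 + 0.275·0.651428 + 0.242·0.961021 + 0.278·0.998170 = 0.7666 bits

H(X,Y) = -Σ_{x,y} P(x,y) log₂ P(x,y). Per-cell terms -P(x,y)·log₂P(x,y):
  X=0: 0.455226, 0.090883
  X=1: 0.204342, 0.486987
  X=2: 0.409246, 0.318676
  X=3: 0.385624, 0.405290
Sum of the 8 terms: H(X,Y) = 2.7563 bits

Chain rule check:
  H(X) + H(Y|X) = 1.9897 + 0.7666 = 2.7563 bits
  H(X,Y) = 2.7563 bits
✓ Chain rule verified.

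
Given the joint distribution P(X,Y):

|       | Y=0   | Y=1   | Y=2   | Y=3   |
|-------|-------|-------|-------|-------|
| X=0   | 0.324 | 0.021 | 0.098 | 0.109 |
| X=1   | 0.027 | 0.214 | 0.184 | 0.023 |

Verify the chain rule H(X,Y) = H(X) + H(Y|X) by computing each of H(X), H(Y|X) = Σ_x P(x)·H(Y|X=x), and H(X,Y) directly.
H(X) = 0.9922 bits, H(Y|X) = 1.5198 bits, H(X,Y) = 2.5120 bits

Marginal of X (row sums):
  P(X=0) = 0.324 + 0.021 + 0.098 + 0.109 = 0.552
  P(X=1) = 0.027 + 0.214 + 0.184 + 0.023 = 0.448
H(X) = -[0.552·log₂(0.552) + 0.448·log₂(0.448)]
  = 0.47321 + 0.51898 = 0.9922 bits

H(Y|X) = Σ_x P(x)·H(Y|X=x):
  X=0: P(X=0) = 0.552, P(Y|X=0) = (27/46, 7/184, 49/276, 109/552) → H(Y|X=0) = 1.53547
  X=1: P(X=1) = 0.448, P(Y|X=1) = (27/448, 107/224, 23/56, 23/448) → H(Y|X=1) = 1.50058
H(Y|X) = 0.552·1.53547 + 0.448·1.50058 = 1.5198 bits

H(X,Y) = -Σ_{x,y} P(x,y) log₂ P(x,y). Per-cell terms -P(x,y)·log₂P(x,y):
  X=0: 0.52680, 0.11704, 0.32841, 0.34854
  X=1: 0.14069, 0.47600, 0.44937, 0.12517
Sum of the 8 terms: H(X,Y) = 2.5120 bits

Chain rule check:
  H(X) + H(Y|X) = 0.9922 + 1.5198 = 2.5120 bits
  H(X,Y) = 2.5120 bits
✓ Chain rule verified.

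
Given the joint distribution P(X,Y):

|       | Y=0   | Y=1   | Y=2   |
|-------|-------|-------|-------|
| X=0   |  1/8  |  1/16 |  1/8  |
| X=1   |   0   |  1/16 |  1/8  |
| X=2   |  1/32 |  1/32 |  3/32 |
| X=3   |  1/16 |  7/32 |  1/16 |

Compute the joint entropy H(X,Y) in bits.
3.2373 bits

H(X,Y) = -Σ_{x,y} P(x,y) log₂ P(x,y). Per-cell terms -P(x,y)·log₂P(x,y):
  X=0: 0.37500, 0.25000, 0.37500
  X=1: 0.00000, 0.25000, 0.37500
  X=2: 0.15625, 0.15625, 0.32016
  X=3: 0.25000, 0.47964, 0.25000
  (cells with P = 0 contribute 0)
Sum of the 12 terms: H(X,Y) = 3.2373 bits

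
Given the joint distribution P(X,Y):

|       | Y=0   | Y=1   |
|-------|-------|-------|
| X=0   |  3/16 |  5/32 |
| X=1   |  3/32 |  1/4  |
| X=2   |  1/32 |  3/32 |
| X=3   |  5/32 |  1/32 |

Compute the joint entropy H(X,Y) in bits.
2.7425 bits

H(X,Y) = -Σ_{x,y} P(x,y) log₂ P(x,y). Per-cell terms -P(x,y)·log₂P(x,y):
  X=0: 0.45282, 0.41845
  X=1: 0.32016, 0.50000
  X=2: 0.15625, 0.32016
  X=3: 0.41845, 0.15625
Sum of the 8 terms: H(X,Y) = 2.7425 bits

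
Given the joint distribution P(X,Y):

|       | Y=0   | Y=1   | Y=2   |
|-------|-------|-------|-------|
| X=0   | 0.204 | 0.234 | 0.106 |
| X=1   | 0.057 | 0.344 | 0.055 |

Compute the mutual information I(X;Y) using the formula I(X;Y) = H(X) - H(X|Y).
0.0848 bits

I(X;Y) = H(X) - H(X|Y)

Marginal of X (row sums):
  P(X=0) = 0.204 + 0.234 + 0.106 = 0.544
  P(X=1) = 0.057 + 0.344 + 0.055 = 0.456
H(X) = -[0.544·log₂(0.544) + 0.456·log₂(0.456)]
  = 0.4778 + 0.5166 = 0.9944 bits

Marginal of Y (column sums):
  P(Y=0) = 0.204 + 0.057 = 0.261
  P(Y=1) = 0.234 + 0.344 = 0.578
  P(Y=2) = 0.106 + 0.055 = 0.161
H(X|Y) = Σ_y P(y)·H(X|Y=y):
  Y=0: P(Y=0) = 0.261, P(X|Y=0) = (68/87, 19/87) → H(X|Y=0) = 0.7572
  Y=1: P(Y=1) = 0.578, P(X|Y=1) = (117/289, 172/289) → H(X|Y=1) = 0.9737
  Y=2: P(Y=2) = 0.161, P(X|Y=2) = (106/161, 55/161) → H(X|Y=2) = 0.9264
H(X|Y) = 0.261·0.7572 + 0.578·0.9737 + 0.161·0.9264 = 0.9096 bits

I(X;Y) = H(X) - H(X|Y) = 0.9944 - 0.9096 = 0.0848 bits

Cross-check via I(X;Y) = H(X) + H(Y) - H(X,Y): computing H(Y) from the column sums and H(X,Y) from the 6 cells in the same way gives H(Y) = 1.3871 bits and H(X,Y) = 2.2967 bits, so
I(X;Y) = 0.9944 + 1.3871 - 2.2967 = 0.0848 bits ✓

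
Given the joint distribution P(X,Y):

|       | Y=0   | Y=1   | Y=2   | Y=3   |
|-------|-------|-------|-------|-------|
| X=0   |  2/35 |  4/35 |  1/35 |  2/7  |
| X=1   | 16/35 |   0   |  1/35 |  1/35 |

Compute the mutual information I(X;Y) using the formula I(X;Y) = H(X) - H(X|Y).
0.5453 bits

I(X;Y) = H(X) - H(X|Y)

Marginal of X (row sums):
  P(X=0) = 2/35 + 4/35 + 1/35 + 2/7 = 17/35
  P(X=1) = 16/35 + 0 + 1/35 + 1/35 = 18/35
H(X) = -[(17/35)·log₂(17/35) + (18/35)·log₂(18/35)]
  = 0.5060 + 0.4934 = 0.9994 bits

Marginal of Y (column sums):
  P(Y=0) = 2/35 + 16/35 = 18/35
  P(Y=1) = 4/35 + 0 = 4/35
  P(Y=2) = 1/35 + 1/35 = 2/35
  P(Y=3) = 2/7 + 1/35 = 11/35
H(X|Y) = Σ_y P(y)·H(X|Y=y):
  Y=0: P(Y=0) = 18/35, P(X|Y=0) = (1/9, 8/9) → H(X|Y=0) = 0.5033
  Y=1: P(Y=1) = 4/35, P(X|Y=1) = (1, 0) → H(X|Y=1) = 0.0000
  Y=2: P(Y=2) = 2/35, P(X|Y=2) = (1/2, 1/2) → H(X|Y=2) = 1.0000
  Y=3: P(Y=3) = 11/35, P(X|Y=3) = (10/11, 1/11) → H(X|Y=3) = 0.4395
H(X|Y) = (18/35)·0.5033 + (4/35)·0.0000 + (2/35)·1.0000 + (11/35)·0.4395 = 0.4541 bits

I(X;Y) = H(X) - H(X|Y) = 0.9994 - 0.4541 = 0.5453 bits

Cross-check via I(X;Y) = H(X) + H(Y) - H(X,Y): computing H(Y) from the column sums and H(X,Y) from the 8 cells in the same way gives H(Y) = 1.6118 bits and H(X,Y) = 2.0659 bits, so
I(X;Y) = 0.9994 + 1.6118 - 2.0659 = 0.5453 bits ✓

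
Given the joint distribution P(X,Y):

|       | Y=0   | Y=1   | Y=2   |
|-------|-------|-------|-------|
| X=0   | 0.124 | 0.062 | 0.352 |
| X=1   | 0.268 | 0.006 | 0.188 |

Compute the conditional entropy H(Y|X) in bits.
1.1633 bits

H(Y|X) = H(X,Y) - H(X)

H(X,Y) = -Σ_{x,y} P(x,y) log₂ P(x,y). Per-cell terms -P(x,y)·log₂P(x,y):
  X=0: 0.37344, 0.24872, 0.53024
  X=1: 0.50912, 0.04428, 0.45330
Sum of the 6 terms: H(X,Y) = 2.1591 bits

Marginal of X (row sums):
  P(X=0) = 0.124 + 0.062 + 0.352 = 0.538
  P(X=1) = 0.268 + 0.006 + 0.188 = 0.462
H(X) = -[0.538·log₂(0.538) + 0.462·log₂(0.462)]
  = 0.48115 + 0.51468 = 0.9958 bits

H(Y|X) = H(X,Y) - H(X) = 2.1591 - 0.9958 = 1.1633 bits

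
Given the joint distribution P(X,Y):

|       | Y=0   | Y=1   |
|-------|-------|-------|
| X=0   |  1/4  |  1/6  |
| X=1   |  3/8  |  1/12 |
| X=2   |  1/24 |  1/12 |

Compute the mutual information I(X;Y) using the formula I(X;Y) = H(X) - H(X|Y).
0.0854 bits

I(X;Y) = H(X) - H(X|Y)

Marginal of X (row sums):
  P(X=0) = 1/4 + 1/6 = 5/12
  P(X=1) = 3/8 + 1/12 = 11/24
  P(X=2) = 1/24 + 1/12 = 1/8
H(X) = -[(5/12)·log₂(5/12) + (11/24)·log₂(11/24) + (1/8)·log₂(1/8)]
  = 0.52626 + 0.51587 + 0.37500 = 1.4171 bits

Marginal of Y (column sums):
  P(Y=0) = 1/4 + 3/8 + 1/24 = 2/3
  P(Y=1) = 1/6 + 1/12 + 1/12 = 1/3
H(X|Y) = Σ_y P(y)·H(X|Y=y):
  Y=0: P(Y=0) = 2/3, P(X|Y=0) = (3/8, 9/16, 1/16) → H(X|Y=0) = 1.24756
  Y=1: P(Y=1) = 1/3, P(X|Y=1) = (1/2, 1/4, 1/4) → H(X|Y=1) = 1.50000
H(X|Y) = (2/3)·1.24756 + (1/3)·1.50000 = 1.3317 bits

I(X;Y) = H(X) - H(X|Y) = 1.4171 - 1.3317 = 0.0854 bits

Cross-check via I(X;Y) = H(X) + H(Y) - H(X,Y): computing H(Y) from the column sums and H(X,Y) from the 6 cells in the same way gives H(Y) = 0.9183 bits and H(X,Y) = 2.2500 bits, so
I(X;Y) = 1.4171 + 0.9183 - 2.2500 = 0.0854 bits ✓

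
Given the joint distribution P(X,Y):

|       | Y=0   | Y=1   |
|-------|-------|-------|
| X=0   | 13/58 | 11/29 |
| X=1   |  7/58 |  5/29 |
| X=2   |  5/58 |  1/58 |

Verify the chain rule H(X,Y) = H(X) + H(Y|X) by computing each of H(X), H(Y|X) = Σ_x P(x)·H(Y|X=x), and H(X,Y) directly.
H(X) = 1.2973 bits, H(Y|X) = 0.9281 bits, H(X,Y) = 2.2253 bits

Marginal of X (row sums):
  P(X=0) = 13/58 + 11/29 = 35/58
  P(X=1) = 7/58 + 5/29 = 17/58
  P(X=2) = 5/58 + 1/58 = 3/29
H(X) = -[(35/58)·log₂(35/58) + (17/58)·log₂(17/58) + (3/29)·log₂(3/29)]
  = 0.43973 + 0.51894 + 0.33859 = 1.2973 bits

H(Y|X) = Σ_x P(x)·H(Y|X=x):
  X=0: P(X=0) = 35/58, P(Y|X=0) = (13/35, 22/35) → H(Y|X=0) = 0.95176
  X=1: P(X=1) = 17/58, P(Y|X=1) = (7/17, 10/17) → H(Y|X=1) = 0.97742
  X=2: P(X=2) = 3/29, P(Y|X=2) = (5/6, 1/6) → H(Y|X=2) = 0.65002
H(Y|X) = (35/58)·0.95176 + (17/58)·0.97742 + (3/29)·0.65002 = 0.9281 bits

H(X,Y) = -Σ_{x,y} P(x,y) log₂ P(x,y). Per-cell terms -P(x,y)·log₂P(x,y):
  X=0: 0.48359, 0.53048
  X=1: 0.36818, 0.43725
  X=2: 0.30483, 0.10100
Sum of the 6 terms: H(X,Y) = 2.2253 bits

Chain rule check:
  H(X) + H(Y|X) = 1.2973 + 0.9281 = 2.2254 bits
  H(X,Y) = 2.2253 bits
✓ Chain rule verified (Δ = 0.0001 is 4-dp rounding noise: each of the three values was rounded independently).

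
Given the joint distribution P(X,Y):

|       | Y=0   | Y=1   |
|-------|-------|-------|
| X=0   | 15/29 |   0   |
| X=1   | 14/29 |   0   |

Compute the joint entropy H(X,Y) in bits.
0.9991 bits

H(X,Y) = -Σ_{x,y} P(x,y) log₂ P(x,y). Per-cell terms -P(x,y)·log₂P(x,y):
  X=0: 0.4919, 0.0000
  X=1: 0.5072, 0.0000
  (cells with P = 0 contribute 0)
Sum of the 4 terms: H(X,Y) = 0.9991 bits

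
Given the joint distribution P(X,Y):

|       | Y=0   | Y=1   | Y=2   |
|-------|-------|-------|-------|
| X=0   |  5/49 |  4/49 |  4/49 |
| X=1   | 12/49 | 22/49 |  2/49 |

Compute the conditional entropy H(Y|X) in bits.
1.2956 bits

H(Y|X) = H(X,Y) - H(X)

H(X,Y) = -Σ_{x,y} P(x,y) log₂ P(x,y). Per-cell terms -P(x,y)·log₂P(x,y):
  X=0: 0.335998, 0.295078, 0.295078
  X=1: 0.497081, 0.518696, 0.188356
Sum of the 6 terms: H(X,Y) = 2.13029 bits

Marginal of X (row sums):
  P(X=0) = 5/49 + 4/49 + 4/49 = 13/49
  P(X=1) = 12/49 + 22/49 + 2/49 = 36/49
H(X) = -[(13/49)·log₂(13/49) + (36/49)·log₂(36/49)]
  = 0.507868 + 0.326781 = 0.83465 bits

H(Y|X) = H(X,Y) - H(X) = 2.13029 - 0.83465 = 1.2956 bits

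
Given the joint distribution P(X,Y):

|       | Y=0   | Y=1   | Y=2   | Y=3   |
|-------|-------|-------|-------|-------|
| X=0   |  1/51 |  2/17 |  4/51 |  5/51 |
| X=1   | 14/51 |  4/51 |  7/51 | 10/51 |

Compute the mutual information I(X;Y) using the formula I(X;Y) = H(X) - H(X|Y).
0.1291 bits

I(X;Y) = H(X) - H(X|Y)

Marginal of X (row sums):
  P(X=0) = 1/51 + 2/17 + 4/51 + 5/51 = 16/51
  P(X=1) = 14/51 + 4/51 + 7/51 + 10/51 = 35/51
H(X) = -[(16/51)·log₂(16/51) + (35/51)·log₂(35/51)]
  = 0.524682 + 0.372745 = 0.89743 bits

Marginal of Y (column sums):
  P(Y=0) = 1/51 + 14/51 = 5/17
  P(Y=1) = 2/17 + 4/51 = 10/51
  P(Y=2) = 4/51 + 7/51 = 11/51
  P(Y=3) = 5/51 + 10/51 = 5/17
H(X|Y) = Σ_y P(y)·H(X|Y=y):
  Y=0: P(Y=0) = 5/17, P(X|Y=0) = (1/15, 14/15) → H(X|Y=0) = 0.353359
  Y=1: P(Y=1) = 10/51, P(X|Y=1) = (3/5, 2/5) → H(X|Y=1) = 0.970951
  Y=2: P(Y=2) = 11/51, P(X|Y=2) = (4/11, 7/11) → H(X|Y=2) = 0.945660
  Y=3: P(Y=3) = 5/17, P(X|Y=3) = (1/3, 2/3) → H(X|Y=3) = 0.918296
H(X|Y) = (5/17)·0.353359 + (10/51)·0.970951 + (11/51)·0.945660 + (5/17)·0.918296 = 0.76836 bits

I(X;Y) = H(X) - H(X|Y) = 0.89743 - 0.76836 = 0.1291 bits

Cross-check via I(X;Y) = H(X) + H(Y) - H(X,Y): computing H(Y) from the column sums and H(X,Y) from the 8 cells in the same way gives H(Y) = 1.97674 bits and H(X,Y) = 2.74511 bits, so
I(X;Y) = 0.89743 + 1.97674 - 2.74511 = 0.1291 bits ✓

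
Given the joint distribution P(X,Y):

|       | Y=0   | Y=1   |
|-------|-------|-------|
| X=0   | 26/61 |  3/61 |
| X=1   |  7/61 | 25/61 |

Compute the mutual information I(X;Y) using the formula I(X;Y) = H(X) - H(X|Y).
0.3695 bits

I(X;Y) = H(X) - H(X|Y)

Marginal of X (row sums):
  P(X=0) = 26/61 + 3/61 = 29/61
  P(X=1) = 7/61 + 25/61 = 32/61
H(X) = -[(29/61)·log₂(29/61) + (32/61)·log₂(32/61)]
  = 0.5100 + 0.4883 = 0.9983 bits

Marginal of Y (column sums):
  P(Y=0) = 26/61 + 7/61 = 33/61
  P(Y=1) = 3/61 + 25/61 = 28/61
H(X|Y) = Σ_y P(y)·H(X|Y=y):
  Y=0: P(Y=0) = 33/61, P(X|Y=0) = (26/33, 7/33) → H(X|Y=0) = 0.7455
  Y=1: P(Y=1) = 28/61, P(X|Y=1) = (3/28, 25/28) → H(X|Y=1) = 0.4912
H(X|Y) = (33/61)·0.7455 + (28/61)·0.4912 = 0.6288 bits

I(X;Y) = H(X) - H(X|Y) = 0.9983 - 0.6288 = 0.3695 bits

Cross-check via I(X;Y) = H(X) + H(Y) - H(X,Y): computing H(Y) from the column sums and H(X,Y) from the 4 cells in the same way gives H(Y) = 0.9951 bits and H(X,Y) = 1.6239 bits, so
I(X;Y) = 0.9983 + 0.9951 - 1.6239 = 0.3695 bits ✓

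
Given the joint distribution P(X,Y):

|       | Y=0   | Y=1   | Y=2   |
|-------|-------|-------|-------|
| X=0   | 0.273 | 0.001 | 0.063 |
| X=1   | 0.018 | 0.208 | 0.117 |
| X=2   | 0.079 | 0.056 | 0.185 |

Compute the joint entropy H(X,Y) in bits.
2.6828 bits

H(X,Y) = -Σ_{x,y} P(x,y) log₂ P(x,y). Per-cell terms -P(x,y)·log₂P(x,y):
  X=0: 0.51134, 0.00997, 0.25128
  X=1: 0.10433, 0.47119, 0.36216
  X=2: 0.28930, 0.23287, 0.45036
Sum of the 9 terms: H(X,Y) = 2.6828 bits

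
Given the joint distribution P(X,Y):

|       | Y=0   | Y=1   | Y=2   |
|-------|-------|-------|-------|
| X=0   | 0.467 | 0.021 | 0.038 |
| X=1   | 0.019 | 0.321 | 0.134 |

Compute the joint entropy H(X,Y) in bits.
1.8328 bits

H(X,Y) = -Σ_{x,y} P(x,y) log₂ P(x,y). Per-cell terms -P(x,y)·log₂P(x,y):
  X=0: 0.513002, 0.117043, 0.179279
  X=1: 0.108639, 0.526233, 0.388559
Sum of the 6 terms: H(X,Y) = 1.8328 bits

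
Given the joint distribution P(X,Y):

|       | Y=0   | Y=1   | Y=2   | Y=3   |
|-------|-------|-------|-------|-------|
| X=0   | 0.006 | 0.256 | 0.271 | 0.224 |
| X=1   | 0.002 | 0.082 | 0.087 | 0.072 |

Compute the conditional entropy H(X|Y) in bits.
0.8000 bits

H(X|Y) = H(X,Y) - H(Y)

H(X,Y) = -Σ_{x,y} P(x,y) log₂ P(x,y). Per-cell terms -P(x,y)·log₂P(x,y):
  X=0: 0.04428, 0.50324, 0.51047, 0.48349
  X=1: 0.01793, 0.29588, 0.30649, 0.27330
Sum of the 8 terms: H(X,Y) = 2.4351 bits

Marginal of Y (column sums):
  P(Y=0) = 0.006 + 0.002 = 0.008
  P(Y=1) = 0.256 + 0.082 = 0.338
  P(Y=2) = 0.271 + 0.087 = 0.358
  P(Y=3) = 0.224 + 0.072 = 0.296
H(Y) = -[0.008·log₂(0.008) + 0.338·log₂(0.338) + 0.358·log₂(0.358) + 0.296·log₂(0.296)]
  = 0.05573 + 0.52894 + 0.53054 + 0.51987 = 1.6351 bits

H(X|Y) = H(X,Y) - H(Y) = 2.4351 - 1.6351 = 0.8000 bits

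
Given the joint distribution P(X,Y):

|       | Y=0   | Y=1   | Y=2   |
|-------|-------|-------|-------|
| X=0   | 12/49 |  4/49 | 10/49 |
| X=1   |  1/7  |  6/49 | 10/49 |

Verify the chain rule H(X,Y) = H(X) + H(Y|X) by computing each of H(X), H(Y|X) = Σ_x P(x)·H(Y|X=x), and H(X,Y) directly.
H(X) = 0.9973 bits, H(Y|X) = 1.5027 bits, H(X,Y) = 2.5000 bits

Marginal of X (row sums):
  P(X=0) = 12/49 + 4/49 + 10/49 = 26/49
  P(X=1) = 1/7 + 6/49 + 10/49 = 23/49
H(X) = -[(26/49)·log₂(26/49) + (23/49)·log₂(23/49)]
  = 0.48512 + 0.51217 = 0.9973 bits

H(Y|X) = Σ_x P(x)·H(Y|X=x):
  X=0: P(X=0) = 26/49, P(Y|X=0) = (6/13, 2/13, 5/13) → H(Y|X=0) = 1.46048
  X=1: P(X=1) = 23/49, P(Y|X=1) = (7/23, 6/23, 10/23) → H(Y|X=1) = 1.55049
H(Y|X) = (26/49)·1.46048 + (23/49)·1.55049 = 1.5027 bits

H(X,Y) = -Σ_{x,y} P(x,y) log₂ P(x,y). Per-cell terms -P(x,y)·log₂P(x,y):
  X=0: 0.49708, 0.29508, 0.46791
  X=1: 0.40105, 0.37099, 0.46791
Sum of the 6 terms: H(X,Y) = 2.5000 bits

Chain rule check:
  H(X) + H(Y|X) = 0.9973 + 1.5027 = 2.5000 bits
  H(X,Y) = 2.5000 bits
✓ Chain rule verified.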